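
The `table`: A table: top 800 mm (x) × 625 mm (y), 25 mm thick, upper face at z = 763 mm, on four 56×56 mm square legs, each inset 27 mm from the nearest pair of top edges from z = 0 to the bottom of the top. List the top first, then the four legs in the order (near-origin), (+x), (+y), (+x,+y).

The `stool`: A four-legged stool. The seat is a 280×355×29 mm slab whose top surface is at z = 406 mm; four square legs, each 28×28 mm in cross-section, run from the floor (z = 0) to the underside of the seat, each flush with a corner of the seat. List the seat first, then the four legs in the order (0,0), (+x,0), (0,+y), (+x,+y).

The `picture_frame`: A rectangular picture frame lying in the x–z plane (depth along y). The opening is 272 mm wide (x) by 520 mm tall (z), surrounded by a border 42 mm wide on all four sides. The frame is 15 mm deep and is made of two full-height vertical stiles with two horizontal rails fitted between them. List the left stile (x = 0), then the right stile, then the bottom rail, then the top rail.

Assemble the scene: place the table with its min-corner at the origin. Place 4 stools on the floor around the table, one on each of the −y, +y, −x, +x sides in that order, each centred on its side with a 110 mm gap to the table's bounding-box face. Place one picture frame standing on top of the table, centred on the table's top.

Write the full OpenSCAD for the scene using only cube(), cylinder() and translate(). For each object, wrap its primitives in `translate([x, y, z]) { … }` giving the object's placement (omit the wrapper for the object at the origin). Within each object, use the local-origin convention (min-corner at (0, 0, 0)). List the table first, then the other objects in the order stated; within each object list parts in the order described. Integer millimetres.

translate([0, 0, 738]) cube([800, 625, 25]);
translate([27, 27, 0]) cube([56, 56, 738]);
translate([717, 27, 0]) cube([56, 56, 738]);
translate([27, 542, 0]) cube([56, 56, 738]);
translate([717, 542, 0]) cube([56, 56, 738]);
translate([260, -465, 0]) {
  translate([0, 0, 377]) cube([280, 355, 29]);
  cube([28, 28, 377]);
  translate([252, 0, 0]) cube([28, 28, 377]);
  translate([0, 327, 0]) cube([28, 28, 377]);
  translate([252, 327, 0]) cube([28, 28, 377]);
}
translate([260, 735, 0]) {
  translate([0, 0, 377]) cube([280, 355, 29]);
  cube([28, 28, 377]);
  translate([252, 0, 0]) cube([28, 28, 377]);
  translate([0, 327, 0]) cube([28, 28, 377]);
  translate([252, 327, 0]) cube([28, 28, 377]);
}
translate([-390, 135, 0]) {
  translate([0, 0, 377]) cube([280, 355, 29]);
  cube([28, 28, 377]);
  translate([252, 0, 0]) cube([28, 28, 377]);
  translate([0, 327, 0]) cube([28, 28, 377]);
  translate([252, 327, 0]) cube([28, 28, 377]);
}
translate([910, 135, 0]) {
  translate([0, 0, 377]) cube([280, 355, 29]);
  cube([28, 28, 377]);
  translate([252, 0, 0]) cube([28, 28, 377]);
  translate([0, 327, 0]) cube([28, 28, 377]);
  translate([252, 327, 0]) cube([28, 28, 377]);
}
translate([222, 305, 763]) {
  cube([42, 15, 604]);
  translate([314, 0, 0]) cube([42, 15, 604]);
  translate([42, 0, 0]) cube([272, 15, 42]);
  translate([42, 0, 562]) cube([272, 15, 42]);
}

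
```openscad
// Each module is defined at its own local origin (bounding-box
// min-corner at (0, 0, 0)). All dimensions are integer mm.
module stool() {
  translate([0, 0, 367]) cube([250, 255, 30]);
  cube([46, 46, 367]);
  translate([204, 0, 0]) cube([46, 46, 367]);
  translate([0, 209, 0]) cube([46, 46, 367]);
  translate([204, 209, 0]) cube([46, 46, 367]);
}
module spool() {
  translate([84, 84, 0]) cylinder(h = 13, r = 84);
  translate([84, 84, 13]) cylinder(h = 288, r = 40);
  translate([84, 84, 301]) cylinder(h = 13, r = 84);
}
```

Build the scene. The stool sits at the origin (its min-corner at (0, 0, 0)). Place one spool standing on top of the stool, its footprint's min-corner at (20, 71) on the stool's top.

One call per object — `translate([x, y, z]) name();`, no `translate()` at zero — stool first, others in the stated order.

stool();
translate([20, 71, 397]) spool();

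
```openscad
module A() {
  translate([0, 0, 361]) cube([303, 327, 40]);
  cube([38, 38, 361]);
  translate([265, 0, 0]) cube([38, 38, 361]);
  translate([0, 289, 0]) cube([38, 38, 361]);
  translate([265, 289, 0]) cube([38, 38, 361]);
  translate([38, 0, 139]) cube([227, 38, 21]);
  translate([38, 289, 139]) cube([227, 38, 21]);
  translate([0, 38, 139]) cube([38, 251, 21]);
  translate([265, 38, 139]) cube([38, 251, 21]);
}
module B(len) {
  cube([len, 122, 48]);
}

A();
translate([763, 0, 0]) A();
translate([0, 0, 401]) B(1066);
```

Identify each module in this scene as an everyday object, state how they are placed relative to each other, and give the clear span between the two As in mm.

Second stool starts at x = 763; first ends at x = 303; clear span = 763 − 303 = 460 mm.

A is a stool. B is a beam. A beam spans the tops of two stools. The clear span between the two stools is 460 mm.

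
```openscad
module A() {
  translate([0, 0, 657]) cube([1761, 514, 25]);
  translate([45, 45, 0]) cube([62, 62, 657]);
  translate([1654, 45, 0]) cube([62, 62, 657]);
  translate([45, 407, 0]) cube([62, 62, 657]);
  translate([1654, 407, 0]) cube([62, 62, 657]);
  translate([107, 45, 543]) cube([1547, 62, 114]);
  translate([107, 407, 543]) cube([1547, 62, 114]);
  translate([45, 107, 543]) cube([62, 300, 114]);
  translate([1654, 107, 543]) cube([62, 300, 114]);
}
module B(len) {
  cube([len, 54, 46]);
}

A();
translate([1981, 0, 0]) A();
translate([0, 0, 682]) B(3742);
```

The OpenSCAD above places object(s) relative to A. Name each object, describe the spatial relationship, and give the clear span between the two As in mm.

A is a table. B is a beam. A beam spans the tops of two tables. The clear span between the two tables is 220 mm.

Second table starts at x = 1981; first ends at x = 1761; clear span = 1981 − 1761 = 220 mm.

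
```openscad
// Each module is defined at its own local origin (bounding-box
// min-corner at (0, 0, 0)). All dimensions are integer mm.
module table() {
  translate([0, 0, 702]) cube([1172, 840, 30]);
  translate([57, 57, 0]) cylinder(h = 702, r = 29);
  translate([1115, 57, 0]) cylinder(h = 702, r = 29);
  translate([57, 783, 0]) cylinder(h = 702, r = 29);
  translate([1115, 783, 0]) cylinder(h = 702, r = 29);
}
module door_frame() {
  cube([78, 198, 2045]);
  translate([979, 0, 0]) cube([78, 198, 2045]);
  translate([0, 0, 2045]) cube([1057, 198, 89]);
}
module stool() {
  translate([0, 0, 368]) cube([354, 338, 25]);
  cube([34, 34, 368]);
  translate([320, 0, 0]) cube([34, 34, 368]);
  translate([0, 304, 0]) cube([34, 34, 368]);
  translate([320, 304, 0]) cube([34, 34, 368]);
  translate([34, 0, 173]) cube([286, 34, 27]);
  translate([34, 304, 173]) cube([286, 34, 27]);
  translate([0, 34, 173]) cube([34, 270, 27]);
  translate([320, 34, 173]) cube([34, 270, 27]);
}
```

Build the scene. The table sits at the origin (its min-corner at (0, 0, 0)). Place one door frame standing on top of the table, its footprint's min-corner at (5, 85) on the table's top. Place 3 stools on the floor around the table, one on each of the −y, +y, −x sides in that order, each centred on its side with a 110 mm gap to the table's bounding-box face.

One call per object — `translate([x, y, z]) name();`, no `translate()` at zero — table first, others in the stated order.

table();
translate([5, 85, 732]) door_frame();
translate([409, -448, 0]) stool();
translate([409, 950, 0]) stool();
translate([-464, 251, 0]) stool();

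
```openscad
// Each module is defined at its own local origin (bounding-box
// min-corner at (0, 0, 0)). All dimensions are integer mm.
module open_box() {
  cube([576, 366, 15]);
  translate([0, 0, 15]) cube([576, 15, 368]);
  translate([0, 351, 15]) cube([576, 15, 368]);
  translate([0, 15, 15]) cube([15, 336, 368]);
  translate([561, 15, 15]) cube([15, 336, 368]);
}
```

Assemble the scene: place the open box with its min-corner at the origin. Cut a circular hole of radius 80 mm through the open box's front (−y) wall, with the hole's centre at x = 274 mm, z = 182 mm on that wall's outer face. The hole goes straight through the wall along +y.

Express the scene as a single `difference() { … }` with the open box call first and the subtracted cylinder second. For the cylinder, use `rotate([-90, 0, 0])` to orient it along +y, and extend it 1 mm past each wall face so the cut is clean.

difference() {
  open_box();
  translate([274, -1, 182]) rotate([-90, 0, 0]) cylinder(h = 17, r = 80);
}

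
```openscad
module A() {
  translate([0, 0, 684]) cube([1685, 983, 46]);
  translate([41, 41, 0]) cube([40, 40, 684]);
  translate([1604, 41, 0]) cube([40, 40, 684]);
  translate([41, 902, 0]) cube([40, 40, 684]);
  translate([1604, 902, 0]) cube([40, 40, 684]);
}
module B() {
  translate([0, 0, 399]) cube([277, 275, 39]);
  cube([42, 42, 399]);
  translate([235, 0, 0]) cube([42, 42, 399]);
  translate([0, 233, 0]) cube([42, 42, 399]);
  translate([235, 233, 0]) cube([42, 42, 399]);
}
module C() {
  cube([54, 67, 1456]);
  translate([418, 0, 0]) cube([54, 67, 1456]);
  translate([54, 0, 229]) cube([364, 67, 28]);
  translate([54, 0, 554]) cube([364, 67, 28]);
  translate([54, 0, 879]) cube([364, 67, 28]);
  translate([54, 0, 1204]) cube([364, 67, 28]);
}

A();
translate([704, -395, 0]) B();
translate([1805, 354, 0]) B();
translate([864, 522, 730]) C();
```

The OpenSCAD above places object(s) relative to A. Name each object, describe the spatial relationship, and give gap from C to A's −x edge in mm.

The ladder's min-x is at 864; the table's min-x is 0; gap = 864 mm.

A is a table. B is a stool. C is a ladder. Two stools sit around the table at the −y, +x sides. The ladder is on top of the table. The gap from the ladder to the table's −x edge is 864 mm.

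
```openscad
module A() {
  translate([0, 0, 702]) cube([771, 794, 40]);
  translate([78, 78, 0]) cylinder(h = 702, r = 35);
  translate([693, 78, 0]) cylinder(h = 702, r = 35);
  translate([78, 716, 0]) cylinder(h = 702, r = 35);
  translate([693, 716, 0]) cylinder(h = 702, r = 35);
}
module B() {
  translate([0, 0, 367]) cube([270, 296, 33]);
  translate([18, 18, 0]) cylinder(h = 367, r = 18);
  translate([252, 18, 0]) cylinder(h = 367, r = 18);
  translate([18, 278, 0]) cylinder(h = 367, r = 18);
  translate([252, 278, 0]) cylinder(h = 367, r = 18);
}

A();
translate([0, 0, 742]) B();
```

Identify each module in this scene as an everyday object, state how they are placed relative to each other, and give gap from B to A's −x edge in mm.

The stool's min-x is at 0; the table's min-x is 0; gap = 0 mm.

A is a table. B is a stool. The stool is on top of the table. The gap from the stool to the table's −x edge is 0 mm.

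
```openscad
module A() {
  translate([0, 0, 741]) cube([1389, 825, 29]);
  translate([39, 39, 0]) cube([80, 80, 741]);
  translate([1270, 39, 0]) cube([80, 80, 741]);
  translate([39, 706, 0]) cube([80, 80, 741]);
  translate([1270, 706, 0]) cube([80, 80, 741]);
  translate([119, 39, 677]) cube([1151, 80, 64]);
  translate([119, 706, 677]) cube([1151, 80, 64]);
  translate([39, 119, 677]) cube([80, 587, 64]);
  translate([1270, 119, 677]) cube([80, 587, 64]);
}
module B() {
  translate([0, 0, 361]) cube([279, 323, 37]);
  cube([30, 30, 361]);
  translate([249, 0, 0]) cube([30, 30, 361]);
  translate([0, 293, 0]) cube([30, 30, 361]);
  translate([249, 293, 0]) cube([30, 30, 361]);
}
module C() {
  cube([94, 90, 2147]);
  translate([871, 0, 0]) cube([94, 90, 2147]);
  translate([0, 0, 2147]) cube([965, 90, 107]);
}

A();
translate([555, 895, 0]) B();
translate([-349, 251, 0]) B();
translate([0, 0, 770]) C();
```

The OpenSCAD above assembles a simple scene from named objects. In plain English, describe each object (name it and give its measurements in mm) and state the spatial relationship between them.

A is a table with a 1389×825 mm rectangular top, 29 mm thick, top surface at z = 770 mm, supported by four 80×80 mm square legs, each inset 39 mm from the nearest pair of top edges, running from the floor. Four apron rails, 80 mm thick and 64 mm tall, run between adjacent legs with their top edges flush with the underside of the top and their outer faces flush with the legs' outer faces.

B is a four-legged stool. The seat is a 279×323×37 mm slab whose top surface is at z = 398 mm; four square legs, each 30×30 mm in cross-section, run from the floor (z = 0) to the underside of the seat, each flush with a corner of the seat.

C is a rectangular door frame: two vertical jambs of 94×90 mm section, 2147 mm tall, with a clear opening 777 mm wide between their inner faces. A header 107 mm tall and 90 mm deep lies on top of the jambs and spans the full outside width.

Two stools sit around the table at the +y, −x sides. The door frame is on top of the table.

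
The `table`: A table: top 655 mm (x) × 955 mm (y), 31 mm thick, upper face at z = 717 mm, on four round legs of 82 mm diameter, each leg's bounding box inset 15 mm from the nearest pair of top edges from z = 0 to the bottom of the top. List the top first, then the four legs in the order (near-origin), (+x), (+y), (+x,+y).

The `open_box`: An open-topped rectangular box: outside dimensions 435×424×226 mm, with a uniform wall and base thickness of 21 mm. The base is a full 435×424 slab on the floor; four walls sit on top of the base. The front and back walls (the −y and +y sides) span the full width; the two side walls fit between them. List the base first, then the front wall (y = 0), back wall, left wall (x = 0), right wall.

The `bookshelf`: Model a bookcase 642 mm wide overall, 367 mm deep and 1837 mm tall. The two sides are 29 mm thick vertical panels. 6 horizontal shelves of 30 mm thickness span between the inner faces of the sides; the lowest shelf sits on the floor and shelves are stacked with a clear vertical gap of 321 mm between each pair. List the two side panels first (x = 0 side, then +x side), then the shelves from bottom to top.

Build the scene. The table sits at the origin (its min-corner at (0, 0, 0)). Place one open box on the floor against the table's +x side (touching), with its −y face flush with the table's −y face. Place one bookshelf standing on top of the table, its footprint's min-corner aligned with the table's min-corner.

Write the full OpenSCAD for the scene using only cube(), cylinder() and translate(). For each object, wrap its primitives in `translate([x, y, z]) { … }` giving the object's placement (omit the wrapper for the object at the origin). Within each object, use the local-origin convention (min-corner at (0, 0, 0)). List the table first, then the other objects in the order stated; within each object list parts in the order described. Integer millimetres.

translate([0, 0, 686]) cube([655, 955, 31]);
translate([56, 56, 0]) cylinder(h = 686, r = 41);
translate([599, 56, 0]) cylinder(h = 686, r = 41);
translate([56, 899, 0]) cylinder(h = 686, r = 41);
translate([599, 899, 0]) cylinder(h = 686, r = 41);
translate([655, 0, 0]) {
  cube([435, 424, 21]);
  translate([0, 0, 21]) cube([435, 21, 205]);
  translate([0, 403, 21]) cube([435, 21, 205]);
  translate([0, 21, 21]) cube([21, 382, 205]);
  translate([414, 21, 21]) cube([21, 382, 205]);
}
translate([0, 0, 717]) {
  cube([29, 367, 1837]);
  translate([613, 0, 0]) cube([29, 367, 1837]);
  translate([29, 0, 0]) cube([584, 367, 30]);
  translate([29, 0, 351]) cube([584, 367, 30]);
  translate([29, 0, 702]) cube([584, 367, 30]);
  translate([29, 0, 1053]) cube([584, 367, 30]);
  translate([29, 0, 1404]) cube([584, 367, 30]);
  translate([29, 0, 1755]) cube([584, 367, 30]);
}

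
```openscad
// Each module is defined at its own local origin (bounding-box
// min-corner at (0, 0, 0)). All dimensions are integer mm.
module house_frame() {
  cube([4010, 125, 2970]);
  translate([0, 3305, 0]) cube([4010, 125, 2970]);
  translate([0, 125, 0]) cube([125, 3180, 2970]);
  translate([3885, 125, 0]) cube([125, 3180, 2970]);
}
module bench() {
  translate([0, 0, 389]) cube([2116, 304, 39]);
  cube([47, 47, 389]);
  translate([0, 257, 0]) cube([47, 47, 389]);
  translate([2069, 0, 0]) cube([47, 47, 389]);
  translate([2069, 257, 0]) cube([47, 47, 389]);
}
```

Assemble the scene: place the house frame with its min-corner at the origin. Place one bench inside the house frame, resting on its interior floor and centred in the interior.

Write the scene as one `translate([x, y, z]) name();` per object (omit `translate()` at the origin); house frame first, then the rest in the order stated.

house_frame();
translate([947, 1563, 0]) bench();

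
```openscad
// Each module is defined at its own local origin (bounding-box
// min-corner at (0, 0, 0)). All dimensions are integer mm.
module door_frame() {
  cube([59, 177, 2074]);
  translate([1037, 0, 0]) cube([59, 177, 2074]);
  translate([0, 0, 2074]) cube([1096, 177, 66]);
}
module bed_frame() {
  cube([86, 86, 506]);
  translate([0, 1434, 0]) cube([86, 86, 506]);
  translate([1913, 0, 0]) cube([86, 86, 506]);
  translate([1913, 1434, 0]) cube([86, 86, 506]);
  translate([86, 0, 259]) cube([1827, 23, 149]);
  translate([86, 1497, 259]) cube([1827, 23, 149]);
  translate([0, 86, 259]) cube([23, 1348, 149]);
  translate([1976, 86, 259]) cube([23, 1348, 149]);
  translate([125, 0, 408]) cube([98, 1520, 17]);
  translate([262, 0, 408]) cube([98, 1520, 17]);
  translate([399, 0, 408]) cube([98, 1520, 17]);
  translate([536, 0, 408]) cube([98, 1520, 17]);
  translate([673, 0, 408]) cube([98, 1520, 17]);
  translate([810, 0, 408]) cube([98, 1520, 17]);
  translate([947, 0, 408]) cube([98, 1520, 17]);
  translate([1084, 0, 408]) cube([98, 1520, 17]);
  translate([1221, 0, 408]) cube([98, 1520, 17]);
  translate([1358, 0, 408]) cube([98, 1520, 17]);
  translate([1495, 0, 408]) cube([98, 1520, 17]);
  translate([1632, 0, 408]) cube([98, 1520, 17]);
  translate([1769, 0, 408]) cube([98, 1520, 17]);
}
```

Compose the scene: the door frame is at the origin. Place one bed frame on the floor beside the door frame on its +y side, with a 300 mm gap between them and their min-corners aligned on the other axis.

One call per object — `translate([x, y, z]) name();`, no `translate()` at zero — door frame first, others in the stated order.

door_frame();
translate([0, 477, 0]) bed_frame();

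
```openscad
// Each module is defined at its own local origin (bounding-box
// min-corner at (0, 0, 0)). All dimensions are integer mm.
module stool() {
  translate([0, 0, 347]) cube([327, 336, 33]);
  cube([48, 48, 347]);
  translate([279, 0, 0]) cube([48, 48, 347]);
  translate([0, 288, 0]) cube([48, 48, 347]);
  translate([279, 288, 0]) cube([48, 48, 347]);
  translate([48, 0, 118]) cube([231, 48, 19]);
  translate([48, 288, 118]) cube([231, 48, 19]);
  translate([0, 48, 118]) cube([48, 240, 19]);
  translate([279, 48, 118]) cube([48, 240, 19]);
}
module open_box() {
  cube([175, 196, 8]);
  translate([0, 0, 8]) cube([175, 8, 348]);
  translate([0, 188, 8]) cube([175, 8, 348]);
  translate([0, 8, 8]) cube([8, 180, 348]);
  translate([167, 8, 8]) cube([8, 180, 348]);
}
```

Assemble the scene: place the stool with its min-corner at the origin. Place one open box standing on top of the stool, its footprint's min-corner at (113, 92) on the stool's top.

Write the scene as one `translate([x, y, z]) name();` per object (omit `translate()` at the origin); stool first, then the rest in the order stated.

stool();
translate([113, 92, 380]) open_box();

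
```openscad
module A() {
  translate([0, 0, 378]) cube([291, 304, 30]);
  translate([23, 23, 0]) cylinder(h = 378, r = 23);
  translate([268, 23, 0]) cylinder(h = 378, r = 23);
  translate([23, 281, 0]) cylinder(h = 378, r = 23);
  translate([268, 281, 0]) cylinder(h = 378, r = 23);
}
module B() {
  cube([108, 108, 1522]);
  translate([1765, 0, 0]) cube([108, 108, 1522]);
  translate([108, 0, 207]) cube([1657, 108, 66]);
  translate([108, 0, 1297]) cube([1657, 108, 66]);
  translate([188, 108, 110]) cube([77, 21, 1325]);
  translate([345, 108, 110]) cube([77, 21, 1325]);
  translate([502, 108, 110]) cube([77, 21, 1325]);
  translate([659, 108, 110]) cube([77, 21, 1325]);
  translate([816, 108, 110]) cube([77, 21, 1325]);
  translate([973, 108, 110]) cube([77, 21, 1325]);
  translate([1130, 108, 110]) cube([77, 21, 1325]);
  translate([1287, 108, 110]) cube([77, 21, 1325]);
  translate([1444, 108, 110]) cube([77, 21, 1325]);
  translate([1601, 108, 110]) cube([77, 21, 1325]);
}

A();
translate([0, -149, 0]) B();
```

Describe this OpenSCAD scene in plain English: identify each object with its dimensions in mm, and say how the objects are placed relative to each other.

A is a four-legged stool. The seat is a 291×304×30 mm slab whose top surface is at z = 408 mm; four round legs, each 46 mm in diameter, run from the floor (z = 0) to the underside of the seat, each leg's axis is inset half a diameter from the nearest pair of seat edges (so the leg's bounding box is flush with the corner).

B is a fence section. Two 108×108 mm posts, 1522 mm tall, stand on the floor with a clear span of 1657 mm between their inner faces. Two horizontal rails of 108×66 mm section span the gap between the posts with their undersides at z = 207 mm and z = 1297 mm, flush with the posts' −y face. 10 pickets, each 77 mm wide, 21 mm thick and 1325 mm tall, are fixed to the +y face of the rails with their bottoms at z = 110 mm, evenly spaced across the span with equal gaps (rounded down to the nearest mm) at the −x end and between each pair — any rounding remainder accumulates at the +x end.

The fence section is on the floor beside the stool on its −y side.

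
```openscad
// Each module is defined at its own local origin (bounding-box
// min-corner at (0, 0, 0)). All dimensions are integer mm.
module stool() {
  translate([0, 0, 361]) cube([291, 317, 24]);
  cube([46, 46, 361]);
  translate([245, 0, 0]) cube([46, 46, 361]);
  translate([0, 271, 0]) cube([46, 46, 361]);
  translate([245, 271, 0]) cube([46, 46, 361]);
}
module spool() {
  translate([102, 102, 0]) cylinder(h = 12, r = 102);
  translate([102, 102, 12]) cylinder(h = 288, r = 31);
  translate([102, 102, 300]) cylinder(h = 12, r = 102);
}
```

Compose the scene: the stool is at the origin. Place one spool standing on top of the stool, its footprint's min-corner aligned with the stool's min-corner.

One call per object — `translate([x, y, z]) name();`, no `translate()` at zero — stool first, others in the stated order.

stool();
translate([0, 0, 385]) spool();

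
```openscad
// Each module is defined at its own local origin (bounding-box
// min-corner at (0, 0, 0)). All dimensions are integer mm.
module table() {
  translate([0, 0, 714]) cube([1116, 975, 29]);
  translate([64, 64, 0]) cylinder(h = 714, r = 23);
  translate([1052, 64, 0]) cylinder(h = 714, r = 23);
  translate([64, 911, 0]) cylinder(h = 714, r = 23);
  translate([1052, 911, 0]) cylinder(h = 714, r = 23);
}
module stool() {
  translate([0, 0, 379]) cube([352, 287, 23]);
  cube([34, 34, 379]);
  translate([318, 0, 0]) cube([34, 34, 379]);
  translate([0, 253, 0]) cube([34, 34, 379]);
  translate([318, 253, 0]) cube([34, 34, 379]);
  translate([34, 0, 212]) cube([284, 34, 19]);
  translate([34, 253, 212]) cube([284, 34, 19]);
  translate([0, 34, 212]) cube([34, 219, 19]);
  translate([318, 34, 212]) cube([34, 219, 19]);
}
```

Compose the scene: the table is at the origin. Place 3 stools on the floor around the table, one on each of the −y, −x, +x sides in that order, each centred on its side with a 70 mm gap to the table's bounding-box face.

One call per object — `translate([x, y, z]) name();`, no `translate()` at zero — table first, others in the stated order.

table();
translate([382, -357, 0]) stool();
translate([-422, 344, 0]) stool();
translate([1186, 344, 0]) stool();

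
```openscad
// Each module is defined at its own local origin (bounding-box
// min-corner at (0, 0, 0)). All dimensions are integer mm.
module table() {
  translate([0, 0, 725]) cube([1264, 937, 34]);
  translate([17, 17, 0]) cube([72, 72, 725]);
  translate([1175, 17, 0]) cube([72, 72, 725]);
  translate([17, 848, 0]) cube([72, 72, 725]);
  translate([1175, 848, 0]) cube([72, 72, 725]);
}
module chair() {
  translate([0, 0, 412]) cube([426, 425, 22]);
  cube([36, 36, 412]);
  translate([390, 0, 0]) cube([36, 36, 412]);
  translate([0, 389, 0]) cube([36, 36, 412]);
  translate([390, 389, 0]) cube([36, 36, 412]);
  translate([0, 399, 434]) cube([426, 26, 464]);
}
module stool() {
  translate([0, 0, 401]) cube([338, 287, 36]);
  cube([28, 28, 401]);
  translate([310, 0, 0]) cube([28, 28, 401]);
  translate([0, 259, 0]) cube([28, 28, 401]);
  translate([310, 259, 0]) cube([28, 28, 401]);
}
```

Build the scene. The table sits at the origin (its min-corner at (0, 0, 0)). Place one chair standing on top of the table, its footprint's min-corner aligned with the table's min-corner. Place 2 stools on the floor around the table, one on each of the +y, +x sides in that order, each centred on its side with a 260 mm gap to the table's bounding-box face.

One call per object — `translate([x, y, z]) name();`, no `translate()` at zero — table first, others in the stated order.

table();
translate([0, 0, 759]) chair();
translate([463, 1197, 0]) stool();
translate([1524, 325, 0]) stool();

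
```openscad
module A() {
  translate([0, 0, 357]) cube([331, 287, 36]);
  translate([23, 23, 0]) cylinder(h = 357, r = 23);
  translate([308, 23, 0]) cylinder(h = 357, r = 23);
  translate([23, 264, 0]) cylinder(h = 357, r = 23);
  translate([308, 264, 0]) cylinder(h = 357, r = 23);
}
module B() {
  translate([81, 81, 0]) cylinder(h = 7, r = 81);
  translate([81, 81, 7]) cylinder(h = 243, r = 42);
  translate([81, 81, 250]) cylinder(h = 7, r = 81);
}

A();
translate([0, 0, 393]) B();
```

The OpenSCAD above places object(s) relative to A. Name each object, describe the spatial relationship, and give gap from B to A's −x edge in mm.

A is a stool. B is a spool. The spool is on top of the stool. The gap from the spool to the stool's −x edge is 0 mm.

The spool's min-x is at 0; the stool's min-x is 0; gap = 0 mm.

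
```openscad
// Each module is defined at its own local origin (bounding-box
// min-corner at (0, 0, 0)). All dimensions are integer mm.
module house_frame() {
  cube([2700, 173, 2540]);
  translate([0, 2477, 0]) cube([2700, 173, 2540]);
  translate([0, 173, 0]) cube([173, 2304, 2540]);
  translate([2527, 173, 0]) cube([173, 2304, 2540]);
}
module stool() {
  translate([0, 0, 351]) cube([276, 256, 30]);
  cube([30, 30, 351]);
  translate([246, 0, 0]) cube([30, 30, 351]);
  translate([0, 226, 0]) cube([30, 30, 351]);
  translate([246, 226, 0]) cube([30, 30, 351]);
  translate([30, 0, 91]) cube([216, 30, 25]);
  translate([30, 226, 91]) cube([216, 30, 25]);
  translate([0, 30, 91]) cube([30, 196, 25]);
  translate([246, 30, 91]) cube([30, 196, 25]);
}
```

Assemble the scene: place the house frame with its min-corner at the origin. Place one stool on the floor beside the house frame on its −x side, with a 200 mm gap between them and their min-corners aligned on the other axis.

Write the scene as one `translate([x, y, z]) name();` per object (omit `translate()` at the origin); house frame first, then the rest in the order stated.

house_frame();
translate([-476, 0, 0]) stool();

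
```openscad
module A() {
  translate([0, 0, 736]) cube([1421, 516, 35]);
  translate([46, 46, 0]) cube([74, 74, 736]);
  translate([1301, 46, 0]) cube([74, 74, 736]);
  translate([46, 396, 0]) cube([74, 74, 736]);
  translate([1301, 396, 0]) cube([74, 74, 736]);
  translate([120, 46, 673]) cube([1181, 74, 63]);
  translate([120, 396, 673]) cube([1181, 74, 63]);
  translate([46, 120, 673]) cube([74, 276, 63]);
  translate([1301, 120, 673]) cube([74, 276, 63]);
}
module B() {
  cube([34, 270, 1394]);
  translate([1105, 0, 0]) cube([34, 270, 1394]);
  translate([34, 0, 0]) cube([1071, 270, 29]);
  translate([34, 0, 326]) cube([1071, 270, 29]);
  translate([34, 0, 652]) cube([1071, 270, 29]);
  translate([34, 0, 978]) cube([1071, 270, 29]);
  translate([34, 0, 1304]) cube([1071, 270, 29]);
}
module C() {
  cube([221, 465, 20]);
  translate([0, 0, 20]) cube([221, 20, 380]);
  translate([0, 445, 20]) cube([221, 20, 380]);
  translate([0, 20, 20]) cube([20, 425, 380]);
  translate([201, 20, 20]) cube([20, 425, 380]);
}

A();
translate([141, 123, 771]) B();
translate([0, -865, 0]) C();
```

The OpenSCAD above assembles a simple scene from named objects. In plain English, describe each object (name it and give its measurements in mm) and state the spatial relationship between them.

A is a table with a 1421×516 mm rectangular top, 35 mm thick, top surface at z = 771 mm, supported by four 74×74 mm square legs, each inset 46 mm from the nearest pair of top edges, running from the floor. Four apron rails, 74 mm thick and 63 mm tall, run between adjacent legs with their top edges flush with the underside of the top and their outer faces flush with the legs' outer faces.

B is an open bookshelf. Two side panels, each 34 mm thick, 270 mm deep and 1394 mm tall, stand 1139 mm apart (outside-to-outside). Between them sit 5 shelves, each 29 mm thick and 270 mm deep, spanning the full gap between the sides. The bottom shelf rests on the floor (its underside at z = 0) and the clear gap between one shelf's top and the next shelf's underside is 297 mm.

C is an open storage box with external size 221×465×400 mm and wall thickness 20 mm (the base is also 20 mm thick). The base covers the whole footprint; the four walls stand on the base, with the y-facing walls full-width and the x-facing walls fitting between their inner faces.

The bookshelf is on top of the table, centred. The open box is on the floor beside the table on its −y side.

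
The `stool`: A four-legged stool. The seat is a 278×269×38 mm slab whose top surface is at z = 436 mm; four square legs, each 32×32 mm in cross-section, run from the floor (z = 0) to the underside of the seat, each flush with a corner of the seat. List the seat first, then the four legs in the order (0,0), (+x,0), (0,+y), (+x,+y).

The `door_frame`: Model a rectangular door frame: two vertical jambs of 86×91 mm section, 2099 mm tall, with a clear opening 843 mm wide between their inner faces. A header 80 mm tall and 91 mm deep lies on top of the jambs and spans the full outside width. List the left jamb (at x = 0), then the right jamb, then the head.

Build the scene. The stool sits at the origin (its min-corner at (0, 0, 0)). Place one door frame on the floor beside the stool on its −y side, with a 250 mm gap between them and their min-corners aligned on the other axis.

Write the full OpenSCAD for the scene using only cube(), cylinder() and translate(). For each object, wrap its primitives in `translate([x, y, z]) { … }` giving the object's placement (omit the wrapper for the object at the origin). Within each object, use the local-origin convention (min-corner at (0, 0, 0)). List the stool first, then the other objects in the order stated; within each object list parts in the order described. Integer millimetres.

translate([0, 0, 398]) cube([278, 269, 38]);
cube([32, 32, 398]);
translate([246, 0, 0]) cube([32, 32, 398]);
translate([0, 237, 0]) cube([32, 32, 398]);
translate([246, 237, 0]) cube([32, 32, 398]);
translate([0, -341, 0]) {
  cube([86, 91, 2099]);
  translate([929, 0, 0]) cube([86, 91, 2099]);
  translate([0, 0, 2099]) cube([1015, 91, 80]);
}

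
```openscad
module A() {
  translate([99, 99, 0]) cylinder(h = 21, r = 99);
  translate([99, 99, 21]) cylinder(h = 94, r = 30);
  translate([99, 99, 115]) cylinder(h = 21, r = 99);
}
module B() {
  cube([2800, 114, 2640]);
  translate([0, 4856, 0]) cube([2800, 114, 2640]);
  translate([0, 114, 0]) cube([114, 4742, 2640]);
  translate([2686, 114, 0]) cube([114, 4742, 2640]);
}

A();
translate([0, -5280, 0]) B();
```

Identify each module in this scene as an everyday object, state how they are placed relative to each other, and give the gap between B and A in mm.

A is a spool. B is a house frame. The house frame is on the floor beside the spool on its −y side. The gap between the house frame and the spool is 310 mm.

The house frame's nearest face is 310 mm from the spool's −y face.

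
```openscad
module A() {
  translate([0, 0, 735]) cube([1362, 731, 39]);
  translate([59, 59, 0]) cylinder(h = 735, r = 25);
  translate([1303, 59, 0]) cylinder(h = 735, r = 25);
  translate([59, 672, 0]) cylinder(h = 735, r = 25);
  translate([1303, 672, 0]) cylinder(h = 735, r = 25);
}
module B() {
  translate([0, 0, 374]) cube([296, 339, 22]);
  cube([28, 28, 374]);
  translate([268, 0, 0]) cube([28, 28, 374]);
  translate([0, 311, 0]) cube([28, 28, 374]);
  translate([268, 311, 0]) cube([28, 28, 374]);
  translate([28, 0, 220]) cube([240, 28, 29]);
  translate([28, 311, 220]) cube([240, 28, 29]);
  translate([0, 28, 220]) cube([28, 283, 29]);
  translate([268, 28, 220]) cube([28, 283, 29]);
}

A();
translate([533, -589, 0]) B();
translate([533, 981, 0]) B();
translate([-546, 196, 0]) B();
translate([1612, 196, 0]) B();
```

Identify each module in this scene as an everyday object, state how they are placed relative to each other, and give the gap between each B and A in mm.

A is a table. B is a stool. Four stools sit around the table at the −y, +y, −x, +x sides. The gap between each stool and the table is 250 mm.

Each stool's nearest face is 250 mm from the table's bounding box.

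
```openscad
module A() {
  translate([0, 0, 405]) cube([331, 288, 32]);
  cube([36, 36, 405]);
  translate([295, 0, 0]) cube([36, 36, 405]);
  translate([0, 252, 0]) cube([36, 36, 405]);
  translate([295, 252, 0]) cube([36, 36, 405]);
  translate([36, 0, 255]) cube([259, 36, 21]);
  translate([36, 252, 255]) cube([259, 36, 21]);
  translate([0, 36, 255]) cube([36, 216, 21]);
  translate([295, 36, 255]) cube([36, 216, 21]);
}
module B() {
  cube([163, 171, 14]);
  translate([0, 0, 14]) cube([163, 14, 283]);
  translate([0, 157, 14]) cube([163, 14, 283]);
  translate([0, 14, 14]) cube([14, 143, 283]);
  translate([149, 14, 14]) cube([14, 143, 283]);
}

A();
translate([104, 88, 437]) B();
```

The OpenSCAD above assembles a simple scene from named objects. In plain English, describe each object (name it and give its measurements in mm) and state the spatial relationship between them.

A is a simple wooden stool: a rectangular seat 331 mm (x) by 288 mm (y), 32 mm thick, top face at z = 437 mm, on four square legs, each 36×36 mm in cross-section. The legs rest on z = 0, each flush with a corner of the seat. Four stretchers, 36 mm wide and 21 mm tall, connect adjacent legs with their undersides at z = 255 mm, each running between the inner faces of the legs it joins and aligned with the legs' outer faces on the other axis.

B is an open-topped rectangular box: outside dimensions 163×171×297 mm, with a uniform wall and base thickness of 14 mm. The base is a full 163×171 slab on the floor; four walls sit on top of the base. The front and back walls (the −y and +y sides) span the full width; the two side walls fit between them.

The open box is on top of the stool.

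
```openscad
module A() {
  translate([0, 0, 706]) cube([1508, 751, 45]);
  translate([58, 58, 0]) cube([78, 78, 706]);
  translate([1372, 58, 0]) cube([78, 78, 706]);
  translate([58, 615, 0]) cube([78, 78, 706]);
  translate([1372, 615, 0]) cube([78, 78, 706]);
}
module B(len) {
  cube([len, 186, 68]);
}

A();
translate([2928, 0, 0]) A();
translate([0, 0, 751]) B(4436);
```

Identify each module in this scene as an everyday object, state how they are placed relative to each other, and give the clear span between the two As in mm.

A is a table. B is a beam. A beam spans the tops of two tables. The clear span between the two tables is 1420 mm.

Second table starts at x = 2928; first ends at x = 1508; clear span = 2928 − 1508 = 1420 mm.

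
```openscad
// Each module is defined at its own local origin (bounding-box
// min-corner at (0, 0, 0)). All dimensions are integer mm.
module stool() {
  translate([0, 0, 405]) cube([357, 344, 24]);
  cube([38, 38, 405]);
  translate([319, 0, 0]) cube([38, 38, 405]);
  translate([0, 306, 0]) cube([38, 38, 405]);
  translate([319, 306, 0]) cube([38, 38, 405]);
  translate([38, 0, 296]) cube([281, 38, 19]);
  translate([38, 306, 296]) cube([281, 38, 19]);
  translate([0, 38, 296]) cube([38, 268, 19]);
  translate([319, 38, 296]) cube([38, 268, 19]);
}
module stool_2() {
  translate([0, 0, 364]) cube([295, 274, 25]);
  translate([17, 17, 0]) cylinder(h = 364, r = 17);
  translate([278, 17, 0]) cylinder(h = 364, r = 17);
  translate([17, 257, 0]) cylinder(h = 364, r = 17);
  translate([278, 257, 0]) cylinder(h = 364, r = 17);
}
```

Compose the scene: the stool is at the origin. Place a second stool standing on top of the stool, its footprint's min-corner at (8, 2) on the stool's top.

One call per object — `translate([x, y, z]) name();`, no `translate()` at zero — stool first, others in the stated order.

stool();
translate([8, 2, 429]) stool_2();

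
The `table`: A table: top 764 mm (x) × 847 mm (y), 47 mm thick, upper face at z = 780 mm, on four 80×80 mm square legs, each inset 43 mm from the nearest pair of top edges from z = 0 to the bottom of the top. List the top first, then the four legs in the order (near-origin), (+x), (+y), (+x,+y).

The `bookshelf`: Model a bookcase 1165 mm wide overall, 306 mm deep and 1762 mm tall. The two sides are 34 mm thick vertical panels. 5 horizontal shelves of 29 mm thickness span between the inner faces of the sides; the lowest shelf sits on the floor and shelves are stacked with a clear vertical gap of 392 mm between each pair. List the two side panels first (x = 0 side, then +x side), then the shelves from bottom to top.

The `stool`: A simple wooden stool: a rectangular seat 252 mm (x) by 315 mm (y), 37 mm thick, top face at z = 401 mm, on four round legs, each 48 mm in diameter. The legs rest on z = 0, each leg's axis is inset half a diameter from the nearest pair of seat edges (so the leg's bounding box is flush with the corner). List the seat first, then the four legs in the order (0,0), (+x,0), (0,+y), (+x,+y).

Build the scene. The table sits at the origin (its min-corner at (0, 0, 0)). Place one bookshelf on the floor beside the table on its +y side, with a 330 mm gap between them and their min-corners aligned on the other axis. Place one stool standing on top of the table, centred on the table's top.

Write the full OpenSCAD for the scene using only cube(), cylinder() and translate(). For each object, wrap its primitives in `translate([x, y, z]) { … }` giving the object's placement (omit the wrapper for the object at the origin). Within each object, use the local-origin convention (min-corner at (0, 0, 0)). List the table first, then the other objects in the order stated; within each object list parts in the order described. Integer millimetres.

translate([0, 0, 733]) cube([764, 847, 47]);
translate([43, 43, 0]) cube([80, 80, 733]);
translate([641, 43, 0]) cube([80, 80, 733]);
translate([43, 724, 0]) cube([80, 80, 733]);
translate([641, 724, 0]) cube([80, 80, 733]);
translate([0, 1177, 0]) {
  cube([34, 306, 1762]);
  translate([1131, 0, 0]) cube([34, 306, 1762]);
  translate([34, 0, 0]) cube([1097, 306, 29]);
  translate([34, 0, 421]) cube([1097, 306, 29]);
  translate([34, 0, 842]) cube([1097, 306, 29]);
  translate([34, 0, 1263]) cube([1097, 306, 29]);
  translate([34, 0, 1684]) cube([1097, 306, 29]);
}
translate([256, 266, 780]) {
  translate([0, 0, 364]) cube([252, 315, 37]);
  translate([24, 24, 0]) cylinder(h = 364, r = 24);
  translate([228, 24, 0]) cylinder(h = 364, r = 24);
  translate([24, 291, 0]) cylinder(h = 364, r = 24);
  translate([228, 291, 0]) cylinder(h = 364, r = 24);
}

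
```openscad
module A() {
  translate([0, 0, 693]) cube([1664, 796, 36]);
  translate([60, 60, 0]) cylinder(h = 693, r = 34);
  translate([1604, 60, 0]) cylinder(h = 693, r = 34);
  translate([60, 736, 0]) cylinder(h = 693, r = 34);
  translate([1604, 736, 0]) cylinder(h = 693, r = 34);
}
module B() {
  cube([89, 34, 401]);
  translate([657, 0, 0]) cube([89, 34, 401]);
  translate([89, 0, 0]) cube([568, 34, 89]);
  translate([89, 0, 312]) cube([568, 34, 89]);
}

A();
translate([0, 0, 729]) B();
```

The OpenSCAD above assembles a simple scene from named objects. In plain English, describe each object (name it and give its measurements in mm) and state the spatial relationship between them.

A is a rectangular dining table. The top is 1664×796×36 mm with its upper surface at z = 729 mm. It stands on four round legs of 68 mm diameter, each leg's bounding box inset 26 mm from the nearest pair of top edges, running from the floor to the underside of the top.

B is a rectangular picture frame lying in the x–z plane (depth along y). The opening is 568 mm wide (x) by 223 mm tall (z), surrounded by a border 89 mm wide on all four sides. The frame is 34 mm deep and is made of two full-height vertical stiles with two horizontal rails fitted between them.

The picture frame is on top of the table.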